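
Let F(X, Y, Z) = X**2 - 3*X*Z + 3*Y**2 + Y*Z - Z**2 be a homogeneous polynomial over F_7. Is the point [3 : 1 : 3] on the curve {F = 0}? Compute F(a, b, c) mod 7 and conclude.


F(3,1,3) ≡ 0 (mod 7); P is on the curve.

Evaluate F(3, 1, 3) term-by-term (mod 7).
  X**2 ↦ 1·9·1·1 = 9
  -3*X*Z ↦ -3·3·1·3 = -27
  3*Y**2 ↦ 3·1·1·1 = 3
  Y*Z ↦ 1·1·1·3 = 3
  -Z**2 ↦ -1·1·1·9 = -9
Sum: F(3, 1, 3) = (9) + (-27) + (3) + (3) + (-9) = -21.
Reducing mod 7: -21 ≡ 0 (mod 7).
Since F(a, b, c) ≡ 0 (mod 7), P lies on the curve.


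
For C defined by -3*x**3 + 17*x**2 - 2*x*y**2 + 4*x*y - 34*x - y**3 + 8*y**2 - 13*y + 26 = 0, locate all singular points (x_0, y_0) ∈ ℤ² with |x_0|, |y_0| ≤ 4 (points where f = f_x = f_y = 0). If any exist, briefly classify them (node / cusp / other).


Singular points: {(2, 1)}; classification: node.

Compute partial derivatives:
  f_x = -9*x**2 + 34*x - 2*y**2 + 4*y - 34.
  f_y = -4*x*y + 4*x - 3*y**2 + 16*y - 13.
Scan x_0 ∈ {−4, ..., 4}. For each x_0, f_y(x_0, y) is a polynomial in y; find its integer roots y ∈ {−4, ..., 4}, then test f_x and f at those candidates.
  x = -4: f_y(-4, y) = -3*y**2 + 32*y - 29; vanishes at y ∈ {1}. (-4, 1): f_x = -312 ≠ 0.
  x = -3: f_y(-3, y) = -3*y**2 + 28*y - 25; vanishes at y ∈ {1}. (-3, 1): f_x = -215 ≠ 0.
  x = -2: f_y(-2, y) = -3*y**2 + 24*y - 21; vanishes at y ∈ {1}. (-2, 1): f_x = -136 ≠ 0.
  x = -1: f_y(-1, y) = -3*y**2 + 20*y - 17; vanishes at y ∈ {1}. (-1, 1): f_x = -75 ≠ 0.
  x = 0: f_y(0, y) = -3*y**2 + 16*y - 13; vanishes at y ∈ {1}. (0, 1): f_x = -32 ≠ 0.
  x = 1: f_y(1, y) = -3*y**2 + 12*y - 9; vanishes at y ∈ {1, 3}. (1, 1): f_x = -7 ≠ 0; (1, 3): f_x = -15 ≠ 0.
  x = 2: f_y(2, y) = -3*y**2 + 8*y - 5; vanishes at y ∈ {1}. (2, 1): f_x = 0, f = 0 — SINGULAR.
  x = 3: f_y(3, y) = -3*y**2 + 4*y - 1; vanishes at y ∈ {1}. (3, 1): f_x = -11 ≠ 0.
  x = 4: f_y(4, y) = 3 - 3*y**2; vanishes at y ∈ {-1, 1}. (4, -1): f_x = -48 ≠ 0; (4, 1): f_x = -40 ≠ 0.
Only singular point on the grid: (2, 1).
Classify: substitute x = 2 + u, y = 1 + v and expand: f = -3*u**3 - u**2 - 2*u*v**2 - v**3 + v**2.
No constant or linear terms (consistent with a singular point). Quadratic part: -u**2 + v**2. Cubic part: -3*u**3 - 2*u*v**2 - v**3.
The quadratic part v**2 - u**2 = (v − u)(v + u) splits into two distinct linear factors, so there are two distinct tangent lines y − 1 = ±(x − 2) — this is a node (ordinary double point).
Classification: node.


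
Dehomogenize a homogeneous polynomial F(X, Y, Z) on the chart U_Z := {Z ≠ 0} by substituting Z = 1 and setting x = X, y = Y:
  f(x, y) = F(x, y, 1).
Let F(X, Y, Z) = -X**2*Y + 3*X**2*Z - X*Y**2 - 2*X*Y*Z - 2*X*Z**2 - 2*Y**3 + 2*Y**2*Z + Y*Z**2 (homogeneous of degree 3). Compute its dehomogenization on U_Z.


f(x, y) = -x**2*y + 3*x**2 - x*y**2 - 2*x*y - 2*x - 2*y**3 + 2*y**2 + y

On U_Z we set Z = 1. Each monomial c·X^i·Y^j·Z^k in F becomes c·x^i·y^j·1^k = c·x^i·y^j.
Substituting Z = 1: F(X, Y, 1) = -x**2*y + 3*x**2 - x*y**2 - 2*x*y - 2*x - 2*y**3 + 2*y**2 + y.
Note: deg(f) ≤ deg(F) = 3; strict inequality happens when F is divisible by Z (lost terms).


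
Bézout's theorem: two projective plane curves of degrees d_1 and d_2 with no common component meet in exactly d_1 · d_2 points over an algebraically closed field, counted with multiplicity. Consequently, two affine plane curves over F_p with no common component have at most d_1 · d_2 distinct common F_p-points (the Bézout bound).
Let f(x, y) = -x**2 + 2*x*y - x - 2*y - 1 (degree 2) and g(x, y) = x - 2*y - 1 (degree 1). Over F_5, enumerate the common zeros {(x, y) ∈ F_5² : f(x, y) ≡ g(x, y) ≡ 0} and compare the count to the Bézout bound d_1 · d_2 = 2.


Common zeros: {(0, 2)}; count = 1; Bézout bound = 2.

deg(f) = 2, deg(g) = 1, so Bézout bound = 2.
Scan x ∈ F_5. For each x, list the y ∈ F_5 with f(x, y) ≡ 0 and those with g(x, y) ≡ 0 (mod 5); the common zeros in that column are the intersection.
  x = 0: f ≡ 0 at y ∈ {2}; g ≡ 0 at y ∈ {2}; common: {2}.
  x = 1: f ≡ 0 at y ∈ ∅; g ≡ 0 at y ∈ {0}; common: ∅.
  x = 2: f ≡ 0 at y ∈ {1}; g ≡ 0 at y ∈ {3}; common: ∅.
  x = 3: f ≡ 0 at y ∈ {2}; g ≡ 0 at y ∈ {1}; common: ∅.
  x = 4: f ≡ 0 at y ∈ {1}; g ≡ 0 at y ∈ {4}; common: ∅.
Collecting: common zeros = {(0, 2)}, so the count is 1.
Comparison with the Bézout bound: 1 ≤ 2 = deg(f)·deg(g), as expected for curves with no common component (the affine F_5-count falls short of the bound because intersections may lie at infinity, over extension fields, or carry multiplicity).


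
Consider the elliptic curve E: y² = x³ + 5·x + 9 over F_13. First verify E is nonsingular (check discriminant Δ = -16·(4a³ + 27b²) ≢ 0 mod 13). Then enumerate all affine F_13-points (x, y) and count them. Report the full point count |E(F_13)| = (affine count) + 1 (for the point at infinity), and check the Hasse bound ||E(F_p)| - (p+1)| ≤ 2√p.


Affine points = {(0, 3), (0, 10), (2, 1), (2, 12), (3, 5), (3, 8), (5, 4), (5, 9), (7, 6), (7, 7), (9, 4), (9, 9), (11, 2), (11, 11), (12, 4), (12, 9)}; affine count = 16; |E(F_13)| = 17.

Discriminant check: Δ ∝ 4a³ + 27b² = 4·5³ + 27·9² = 4·125 + 27·81 ≡ 9 (mod 13). Nonzero ⇒ E is nonsingular.
For each x ∈ F_13, compute rhs = x³ + 5·x + 9 mod 13, then count y ∈ F_13 with y² ≡ rhs.
  x = 0: rhs = 9, matching y values: 3, 10 (2 points).
  x = 1: rhs = 2, matching y values: none (0 points).
  x = 2: rhs = 1, matching y values: 1, 12 (2 points).
  x = 3: rhs = 12, matching y values: 5, 8 (2 points).
  x = 4: rhs = 2, matching y values: none (0 points).
  x = 5: rhs = 3, matching y values: 4, 9 (2 points).
  x = 6: rhs = 8, matching y values: none (0 points).
  x = 7: rhs = 10, matching y values: 6, 7 (2 points).
  x = 8: rhs = 2, matching y values: none (0 points).
  x = 9: rhs = 3, matching y values: 4, 9 (2 points).
  x = 10: rhs = 6, matching y values: none (0 points).
  x = 11: rhs = 4, matching y values: 2, 11 (2 points).
  x = 12: rhs = 3, matching y values: 4, 9 (2 points).
Total affine count: 16.
Full point count |E(F_13)| = 16 + 1 = 17.
Hasse bound: |17 − (13+1)| = |3| = 3 ≤ 2√13 ≈ 7.2111 ✓.


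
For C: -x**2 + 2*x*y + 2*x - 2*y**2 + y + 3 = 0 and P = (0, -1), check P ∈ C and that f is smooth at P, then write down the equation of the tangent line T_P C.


Tangent line at P: 5*y + 5 = 0.

Step 1: f(0, -1) = 0, so P lies on C.
Step 2: partial derivatives
  f_x(x, y) = -2*x + 2*y + 2, f_y(x, y) = 2*x - 4*y + 1.
  f_x(P) = 0, f_y(P) = 5 (gradient nonzero, so P is smooth).
Step 3: tangent line at P: 0·(x − 0) + 5·(y − -1) = 0.
Expanding: 5*y + 5 = 0.


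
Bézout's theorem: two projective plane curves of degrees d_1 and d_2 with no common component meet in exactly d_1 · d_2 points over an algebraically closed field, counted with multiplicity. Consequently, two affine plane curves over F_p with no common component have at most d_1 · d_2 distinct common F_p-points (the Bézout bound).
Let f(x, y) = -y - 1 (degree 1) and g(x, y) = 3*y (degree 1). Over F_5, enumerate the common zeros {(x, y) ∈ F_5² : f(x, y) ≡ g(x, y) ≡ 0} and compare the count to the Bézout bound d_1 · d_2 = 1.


Common zeros: ∅; count = 0; Bézout bound = 1.

deg(f) = 1, deg(g) = 1, so Bézout bound = 1.
Scan x ∈ F_5. For each x, list the y ∈ F_5 with f(x, y) ≡ 0 and those with g(x, y) ≡ 0 (mod 5); the common zeros in that column are the intersection.
  x = 0: f ≡ 0 at y ∈ {4}; g ≡ 0 at y ∈ {0}; common: ∅.
  x = 1: f ≡ 0 at y ∈ {4}; g ≡ 0 at y ∈ {0}; common: ∅.
  x = 2: f ≡ 0 at y ∈ {4}; g ≡ 0 at y ∈ {0}; common: ∅.
  x = 3: f ≡ 0 at y ∈ {4}; g ≡ 0 at y ∈ {0}; common: ∅.
  x = 4: f ≡ 0 at y ∈ {4}; g ≡ 0 at y ∈ {0}; common: ∅.
Collecting: common zeros = ∅, so the count is 0.
Comparison with the Bézout bound: 0 ≤ 1 = deg(f)·deg(g), as expected for curves with no common component (the affine F_5-count falls short of the bound because intersections may lie at infinity, over extension fields, or carry multiplicity).


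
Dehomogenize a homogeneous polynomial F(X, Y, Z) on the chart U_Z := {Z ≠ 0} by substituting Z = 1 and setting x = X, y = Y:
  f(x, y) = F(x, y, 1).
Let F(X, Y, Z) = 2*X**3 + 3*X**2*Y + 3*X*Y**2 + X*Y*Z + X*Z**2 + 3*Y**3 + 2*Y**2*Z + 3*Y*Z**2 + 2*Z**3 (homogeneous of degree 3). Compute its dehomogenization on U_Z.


f(x, y) = 2*x**3 + 3*x**2*y + 3*x*y**2 + x*y + x + 3*y**3 + 2*y**2 + 3*y + 2

On U_Z we set Z = 1. Each monomial c·X^i·Y^j·Z^k in F becomes c·x^i·y^j·1^k = c·x^i·y^j.
Substituting Z = 1: F(X, Y, 1) = 2*x**3 + 3*x**2*y + 3*x*y**2 + x*y + x + 3*y**3 + 2*y**2 + 3*y + 2.
Note: deg(f) ≤ deg(F) = 3; strict inequality happens when F is divisible by Z (lost terms).


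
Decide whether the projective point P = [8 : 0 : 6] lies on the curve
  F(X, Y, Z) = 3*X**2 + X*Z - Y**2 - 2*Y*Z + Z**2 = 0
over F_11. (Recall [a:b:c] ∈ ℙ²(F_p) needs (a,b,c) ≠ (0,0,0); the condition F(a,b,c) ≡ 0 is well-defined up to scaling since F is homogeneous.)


F(8,0,6) ≡ 1 (mod 11); P is NOT on the curve.

Evaluate F(8, 0, 6) term-by-term (mod 11).
  3*X**2 ↦ 3·64·1·1 = 192
  X*Z ↦ 1·8·1·6 = 48
  -Y**2 ↦ -1·1·0·1 = 0
  -2*Y*Z ↦ -2·1·0·6 = 0
  Z**2 ↦ 1·1·1·36 = 36
Sum: F(8, 0, 6) = (192) + (48) + (0) + (0) + (36) = 276.
Reducing mod 11: 276 ≡ 1 (mod 11).
Since F(a, b, c) ≡ 1 ≠ 0 (mod 11), P does NOT lie on the curve.


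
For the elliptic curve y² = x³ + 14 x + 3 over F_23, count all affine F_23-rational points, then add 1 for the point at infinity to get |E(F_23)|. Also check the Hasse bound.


Affine points = {(0, 7), (0, 16), (1, 8), (1, 15), (2, 4), (2, 19), (3, 7), (3, 16), (4, 10), (4, 13), (6, 2), (6, 21), (8, 11), (8, 12), (10, 4), (10, 19), (11, 4), (11, 19), (12, 6), (12, 17), (13, 6), (13, 17), (15, 0), (17, 5), (17, 18), (20, 7), (20, 16), (21, 6), (21, 17)}; affine count = 29; |E(F_23)| = 30.

Discriminant check: Δ ∝ 4a³ + 27b² = 4·14³ + 27·3² = 4·2744 + 27·9 ≡ 18 (mod 23). Nonzero ⇒ E is nonsingular.
For each x ∈ F_23, compute rhs = x³ + 14·x + 3 mod 23, then count y ∈ F_23 with y² ≡ rhs.
  x = 0: rhs = 3, matching y values: 7, 16 (2 points).
  x = 1: rhs = 18, matching y values: 8, 15 (2 points).
  x = 2: rhs = 16, matching y values: 4, 19 (2 points).
  x = 3: rhs = 3, matching y values: 7, 16 (2 points).
  x = 4: rhs = 8, matching y values: 10, 13 (2 points).
  x = 5: rhs = 14, matching y values: none (0 points).
  x = 6: rhs = 4, matching y values: 2, 21 (2 points).
  x = 7: rhs = 7, matching y values: none (0 points).
  x = 8: rhs = 6, matching y values: 11, 12 (2 points).
  x = 9: rhs = 7, matching y values: none (0 points).
  x = 10: rhs = 16, matching y values: 4, 19 (2 points).
  x = 11: rhs = 16, matching y values: 4, 19 (2 points).
  x = 12: rhs = 13, matching y values: 6, 17 (2 points).
  x = 13: rhs = 13, matching y values: 6, 17 (2 points).
  x = 14: rhs = 22, matching y values: none (0 points).
  x = 15: rhs = 0, matching y values: 0 (1 points).
  x = 16: rhs = 22, matching y values: none (0 points).
  x = 17: rhs = 2, matching y values: 5, 18 (2 points).
  x = 18: rhs = 15, matching y values: none (0 points).
  x = 19: rhs = 21, matching y values: none (0 points).
  x = 20: rhs = 3, matching y values: 7, 16 (2 points).
  x = 21: rhs = 13, matching y values: 6, 17 (2 points).
  x = 22: rhs = 11, matching y values: none (0 points).
Total affine count: 29.
Full point count |E(F_23)| = 29 + 1 = 30.
Hasse bound: |30 − (23+1)| = |6| = 6 ≤ 2√23 ≈ 9.5917 ✓.


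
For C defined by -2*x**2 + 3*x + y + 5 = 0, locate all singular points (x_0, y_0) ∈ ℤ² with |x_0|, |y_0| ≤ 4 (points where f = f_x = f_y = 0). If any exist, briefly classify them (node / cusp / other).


No singular points in the scanned grid; C is smooth there.

Compute partial derivatives:
  f_x = 3 - 4*x.
  f_y = 1.
f_y = 1 is a nonzero constant, so f_y never vanishes: no point (x, y) can satisfy f = f_x = f_y = 0. In particular no (x, y) ∈ {−4, ..., 4}² is singular; the curve is smooth.


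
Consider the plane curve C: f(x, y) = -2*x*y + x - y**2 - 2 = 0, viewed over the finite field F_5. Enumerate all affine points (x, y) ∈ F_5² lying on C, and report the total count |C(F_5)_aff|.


Affine F_5-points: {(1, 4), (2, 0), (2, 1), (3, 2)}; count = 4.

For each of the 25 pairs (x, y) ∈ F_5², evaluate f(x, y) mod 5. Record the zeros.
  x = 0: [0↦3, 1↦2, 2↦4, 3↦4, 4↦2]  zeros at y ∈ ∅
  x = 1: [0↦4, 1↦1, 2↦1, 3↦4, 4↦0]  zeros at y ∈ {4}
  x = 2: [0↦0, 1↦0, 2↦3, 3↦4, 4↦3]  zeros at y ∈ {0, 1}
  x = 3: [0↦1, 1↦4, 2↦0, 3↦4, 4↦1]  zeros at y ∈ {2}
  x = 4: [0↦2, 1↦3, 2↦2, 3↦4, 4↦4]  zeros at y ∈ ∅
Collecting zeros: affine points = {(1, 4), (2, 0), (2, 1), (3, 2)}.
Total count |C(F_5)_aff| = 4.


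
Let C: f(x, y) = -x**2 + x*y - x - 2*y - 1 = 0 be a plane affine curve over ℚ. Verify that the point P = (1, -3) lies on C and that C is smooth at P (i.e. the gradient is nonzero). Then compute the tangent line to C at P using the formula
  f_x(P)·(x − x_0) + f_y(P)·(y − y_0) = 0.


Tangent line at P: -6*x - y + 3 = 0.

Step 1: f(1, -3) = 0, so P lies on C.
Step 2: partial derivatives
  f_x(x, y) = -2*x + y - 1, f_y(x, y) = x - 2.
  f_x(P) = -6, f_y(P) = -1 (gradient nonzero, so P is smooth).
Step 3: tangent line at P: -6·(x − 1) + -1·(y − -3) = 0.
Expanding: -6*x - y + 3 = 0.


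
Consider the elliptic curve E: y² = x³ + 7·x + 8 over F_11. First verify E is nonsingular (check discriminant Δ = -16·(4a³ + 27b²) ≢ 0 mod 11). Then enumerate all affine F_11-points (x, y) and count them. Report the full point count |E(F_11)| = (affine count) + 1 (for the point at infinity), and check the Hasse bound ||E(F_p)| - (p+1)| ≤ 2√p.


Affine points = {(1, 4), (1, 7), (3, 1), (3, 10), (4, 1), (4, 10), (5, 5), (5, 6), (7, 2), (7, 9), (8, 2), (8, 9), (10, 0)}; affine count = 13; |E(F_11)| = 14.

Discriminant check: Δ ∝ 4a³ + 27b² = 4·7³ + 27·8² = 4·343 + 27·64 ≡ 9 (mod 11). Nonzero ⇒ E is nonsingular.
For each x ∈ F_11, compute rhs = x³ + 7·x + 8 mod 11, then count y ∈ F_11 with y² ≡ rhs.
  x = 0: rhs = 8, matching y values: none (0 points).
  x = 1: rhs = 5, matching y values: 4, 7 (2 points).
  x = 2: rhs = 8, matching y values: none (0 points).
  x = 3: rhs = 1, matching y values: 1, 10 (2 points).
  x = 4: rhs = 1, matching y values: 1, 10 (2 points).
  x = 5: rhs = 3, matching y values: 5, 6 (2 points).
  x = 6: rhs = 2, matching y values: none (0 points).
  x = 7: rhs = 4, matching y values: 2, 9 (2 points).
  x = 8: rhs = 4, matching y values: 2, 9 (2 points).
  x = 9: rhs = 8, matching y values: none (0 points).
  x = 10: rhs = 0, matching y values: 0 (1 points).
Total affine count: 13.
Full point count |E(F_11)| = 13 + 1 = 14.
Hasse bound: |14 − (11+1)| = |2| = 2 ≤ 2√11 ≈ 6.6332 ✓.


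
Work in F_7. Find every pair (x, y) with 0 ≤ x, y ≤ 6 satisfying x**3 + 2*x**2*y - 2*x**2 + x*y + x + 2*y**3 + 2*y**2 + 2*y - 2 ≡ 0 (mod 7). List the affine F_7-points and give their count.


Affine F_7-points: {(0, 5), (1, 1), (1, 6), (2, 0), (5, 6)}; count = 5.

For each of the 49 pairs (x, y) ∈ F_7², evaluate f(x, y) mod 7. Record the zeros.
  x = 0: [0↦5, 1↦4, 2↦5, 3↦6, 4↦5, 5↦0, 6↦3]  zeros at y ∈ {5}
  x = 1: [0↦5, 1↦0, 2↦4, 3↦1, 4↦3, 5↦1, 6↦0]  zeros at y ∈ {1, 6}
  x = 2: [0↦0, 1↦2, 2↦6, 3↦3, 4↦5, 5↦3, 6↦2]  zeros at y ∈ {0}
  x = 3: [0↦3, 1↦2, 2↦3, 3↦4, 4↦3, 5↦5, 6↦1]  zeros at y ∈ ∅
  x = 4: [0↦6, 1↦6, 2↦1, 3↦3, 4↦3, 5↦6, 6↦3]  zeros at y ∈ ∅
  x = 5: [0↦1, 1↦6, 2↦6, 3↦6, 4↦4, 5↦5, 6↦0]  zeros at y ∈ {6}
  x = 6: [0↦1, 1↦1, 2↦3, 3↦5, 4↦5, 5↦1, 6↦5]  zeros at y ∈ ∅
Collecting zeros: affine points = {(0, 5), (1, 1), (1, 6), (2, 0), (5, 6)}.
Total count |C(F_7)_aff| = 5.


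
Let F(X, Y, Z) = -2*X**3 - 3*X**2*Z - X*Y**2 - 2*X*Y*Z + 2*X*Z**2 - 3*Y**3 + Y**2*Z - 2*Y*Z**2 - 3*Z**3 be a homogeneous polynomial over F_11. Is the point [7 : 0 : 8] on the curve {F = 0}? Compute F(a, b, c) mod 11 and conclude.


F(7,0,8) ≡ 6 (mod 11); P is NOT on the curve.

Evaluate F(7, 0, 8) term-by-term (mod 11).
  -2*X**3 ↦ -2·343·1·1 = -686
  -3*X**2*Z ↦ -3·49·1·8 = -1176
  -X*Y**2 ↦ -1·7·0·1 = 0
  -2*X*Y*Z ↦ -2·7·0·8 = 0
  2*X*Z**2 ↦ 2·7·1·64 = 896
  -3*Y**3 ↦ -3·1·0·1 = 0
  Y**2*Z ↦ 1·1·0·8 = 0
  -2*Y*Z**2 ↦ -2·1·0·64 = 0
  -3*Z**3 ↦ -3·1·1·512 = -1536
Sum: F(7, 0, 8) = (-686) + (-1176) + (0) + (0) + (896) + (0) + (0) + (0) + (-1536) = -2502.
Reducing mod 11: -2502 ≡ 6 (mod 11).
Since F(a, b, c) ≡ 6 ≠ 0 (mod 11), P does NOT lie on the curve.


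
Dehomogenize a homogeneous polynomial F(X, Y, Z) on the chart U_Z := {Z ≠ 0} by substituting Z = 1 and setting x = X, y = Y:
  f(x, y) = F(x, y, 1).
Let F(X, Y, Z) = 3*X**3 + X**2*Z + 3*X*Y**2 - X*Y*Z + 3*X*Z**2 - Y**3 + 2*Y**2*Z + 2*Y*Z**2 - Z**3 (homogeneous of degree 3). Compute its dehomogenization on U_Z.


f(x, y) = 3*x**3 + x**2 + 3*x*y**2 - x*y + 3*x - y**3 + 2*y**2 + 2*y - 1

On U_Z we set Z = 1. Each monomial c·X^i·Y^j·Z^k in F becomes c·x^i·y^j·1^k = c·x^i·y^j.
Substituting Z = 1: F(X, Y, 1) = 3*x**3 + x**2 + 3*x*y**2 - x*y + 3*x - y**3 + 2*y**2 + 2*y - 1.
Note: deg(f) ≤ deg(F) = 3; strict inequality happens when F is divisible by Z (lost terms).


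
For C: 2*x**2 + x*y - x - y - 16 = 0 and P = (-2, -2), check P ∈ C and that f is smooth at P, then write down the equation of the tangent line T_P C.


Tangent line at P: -11*x - 3*y - 28 = 0.

Step 1: f(-2, -2) = 0, so P lies on C.
Step 2: partial derivatives
  f_x(x, y) = 4*x + y - 1, f_y(x, y) = x - 1.
  f_x(P) = -11, f_y(P) = -3 (gradient nonzero, so P is smooth).
Step 3: tangent line at P: -11·(x − -2) + -3·(y − -2) = 0.
Expanding: -11*x - 3*y - 28 = 0.


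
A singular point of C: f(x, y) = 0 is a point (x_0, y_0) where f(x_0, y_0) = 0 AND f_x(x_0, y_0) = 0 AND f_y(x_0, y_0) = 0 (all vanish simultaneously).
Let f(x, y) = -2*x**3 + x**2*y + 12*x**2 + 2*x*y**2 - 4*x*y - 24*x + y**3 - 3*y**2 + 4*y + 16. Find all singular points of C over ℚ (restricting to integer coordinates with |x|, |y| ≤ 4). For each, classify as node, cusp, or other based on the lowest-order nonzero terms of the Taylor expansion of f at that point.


Singular points: {(2, 0)}; classification: cusp.

Compute partial derivatives:
  f_x = -6*x**2 + 2*x*y + 24*x + 2*y**2 - 4*y - 24.
  f_y = x**2 + 4*x*y - 4*x + 3*y**2 - 6*y + 4.
Scan x_0 ∈ {−4, ..., 4}. For each x_0, f_y(x_0, y) is a polynomial in y; find its integer roots y ∈ {−4, ..., 4}, then test f_x and f at those candidates.
  x = -4: f_y(-4, y) = 3*y**2 - 22*y + 36; no integer root y with |y| ≤ 4.
  x = -3: f_y(-3, y) = 3*y**2 - 18*y + 25; no integer root y with |y| ≤ 4.
  x = -2: f_y(-2, y) = 3*y**2 - 14*y + 16; vanishes at y ∈ {2}. (-2, 2): f_x = -104 ≠ 0.
  x = -1: f_y(-1, y) = 3*y**2 - 10*y + 9; no integer root y with |y| ≤ 4.
  x = 0: f_y(0, y) = 3*y**2 - 6*y + 4; no integer root y with |y| ≤ 4.
  x = 1: f_y(1, y) = 3*y**2 - 2*y + 1; no integer root y with |y| ≤ 4.
  x = 2: f_y(2, y) = 3*y**2 + 2*y; vanishes at y ∈ {0}. (2, 0): f_x = 0, f = 0 — SINGULAR.
  x = 3: f_y(3, y) = 3*y**2 + 6*y + 1; no integer root y with |y| ≤ 4.
  x = 4: f_y(4, y) = 3*y**2 + 10*y + 4; no integer root y with |y| ≤ 4.
Only singular point on the grid: (2, 0).
Classify: substitute x = 2 + u, y = 0 + v and expand: f = -2*u**3 + u**2*v + 2*u*v**2 + v**3 + v**2.
No constant or linear terms (consistent with a singular point). Quadratic part: v**2. Cubic part: -2*u**3 + u**2*v + 2*u*v**2 + v**3.
The quadratic part v**2 is a perfect square, so there is a single (double) tangent line v = 0, i.e. y = 0. Restricting the cubic part to that line (v = 0) leaves -2*u**3 ≠ 0, so f is not divisible by v and the branch is v² ≈ 2*u**3 to lowest order — this is a cusp.
Classification: cusp.


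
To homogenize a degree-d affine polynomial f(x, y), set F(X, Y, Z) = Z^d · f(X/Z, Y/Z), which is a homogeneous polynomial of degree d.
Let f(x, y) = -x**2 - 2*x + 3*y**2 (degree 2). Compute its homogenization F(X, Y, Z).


F(X, Y, Z) = -X**2 - 2*X*Z + 3*Y**2

deg(f) = 2.
Substitute x = X/Z, y = Y/Z into f, then multiply by Z^2.
  monomial -1·x^2·y^0 ↦ -1·X^2·Y^0·Z^0.
  monomial -2·x^1·y^0 ↦ -2·X^1·Y^0·Z^1.
  monomial 3·x^0·y^2 ↦ 3·X^0·Y^2·Z^0.
Collecting: F(X, Y, Z) = -X**2 - 2*X*Z + 3*Y**2.


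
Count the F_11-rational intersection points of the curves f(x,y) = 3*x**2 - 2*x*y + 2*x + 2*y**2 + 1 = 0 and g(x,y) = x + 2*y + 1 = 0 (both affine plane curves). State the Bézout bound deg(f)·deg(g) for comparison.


Common zeros: {(2, 4)}; count = 1; Bézout bound = 2.

deg(f) = 2, deg(g) = 1, so Bézout bound = 2.
Scan x ∈ F_11. For each x, list the y ∈ F_11 with f(x, y) ≡ 0 and those with g(x, y) ≡ 0 (mod 11); the common zeros in that column are the intersection.
  x = 0: f ≡ 0 at y ∈ {4, 7}; g ≡ 0 at y ∈ {5}; common: ∅.
  x = 1: f ≡ 0 at y ∈ {6}; g ≡ 0 at y ∈ {10}; common: ∅.
  x = 2: f ≡ 0 at y ∈ {4, 9}; g ≡ 0 at y ∈ {4}; common: {4}.
  x = 3: f ≡ 0 at y ∈ ∅; g ≡ 0 at y ∈ {9}; common: ∅.
  x = 4: f ≡ 0 at y ∈ {7, 8}; g ≡ 0 at y ∈ {3}; common: ∅.
  x = 5: f ≡ 0 at y ∈ ∅; g ≡ 0 at y ∈ {8}; common: ∅.
  x = 6: f ≡ 0 at y ∈ {0, 6}; g ≡ 0 at y ∈ {2}; common: ∅.
  x = 7: f ≡ 0 at y ∈ {9}; g ≡ 0 at y ∈ {7}; common: ∅.
  x = 8: f ≡ 0 at y ∈ {0, 8}; g ≡ 0 at y ∈ {1}; common: ∅.
  x = 9: f ≡ 0 at y ∈ ∅; g ≡ 0 at y ∈ {6}; common: ∅.
  x = 10: f ≡ 0 at y ∈ ∅; g ≡ 0 at y ∈ {0}; common: ∅.
Collecting: common zeros = {(2, 4)}, so the count is 1.
Comparison with the Bézout bound: 1 ≤ 2 = deg(f)·deg(g), as expected for curves with no common component (the affine F_11-count falls short of the bound because intersections may lie at infinity, over extension fields, or carry multiplicity).


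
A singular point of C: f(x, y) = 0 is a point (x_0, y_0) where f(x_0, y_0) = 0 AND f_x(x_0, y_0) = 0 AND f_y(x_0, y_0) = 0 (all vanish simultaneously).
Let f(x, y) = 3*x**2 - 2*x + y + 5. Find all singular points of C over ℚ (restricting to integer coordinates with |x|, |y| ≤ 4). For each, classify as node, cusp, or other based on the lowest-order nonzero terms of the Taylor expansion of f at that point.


No singular points in the scanned grid; C is smooth there.

Compute partial derivatives:
  f_x = 6*x - 2.
  f_y = 1.
f_y = 1 is a nonzero constant, so f_y never vanishes: no point (x, y) can satisfy f = f_x = f_y = 0. In particular no (x, y) ∈ {−4, ..., 4}² is singular; the curve is smooth.


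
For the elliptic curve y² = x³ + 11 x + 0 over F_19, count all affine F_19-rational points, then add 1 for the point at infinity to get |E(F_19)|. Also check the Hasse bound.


Affine points = {(0, 0), (2, 7), (2, 12), (5, 3), (5, 16), (6, 4), (6, 15), (8, 7), (8, 12), (9, 7), (9, 12), (12, 6), (12, 13), (15, 5), (15, 14), (16, 4), (16, 15), (18, 8), (18, 11)}; affine count = 19; |E(F_19)| = 20.

Discriminant check: Δ ∝ 4a³ + 27b² = 4·11³ + 27·0² = 4·1331 + 27·0 ≡ 4 (mod 19). Nonzero ⇒ E is nonsingular.
For each x ∈ F_19, compute rhs = x³ + 11·x + 0 mod 19, then count y ∈ F_19 with y² ≡ rhs.
  x = 0: rhs = 0, matching y values: 0 (1 points).
  x = 1: rhs = 12, matching y values: none (0 points).
  x = 2: rhs = 11, matching y values: 7, 12 (2 points).
  x = 3: rhs = 3, matching y values: none (0 points).
  x = 4: rhs = 13, matching y values: none (0 points).
  x = 5: rhs = 9, matching y values: 3, 16 (2 points).
  x = 6: rhs = 16, matching y values: 4, 15 (2 points).
  x = 7: rhs = 2, matching y values: none (0 points).
  x = 8: rhs = 11, matching y values: 7, 12 (2 points).
  x = 9: rhs = 11, matching y values: 7, 12 (2 points).
  x = 10: rhs = 8, matching y values: none (0 points).
  x = 11: rhs = 8, matching y values: none (0 points).
  x = 12: rhs = 17, matching y values: 6, 13 (2 points).
  x = 13: rhs = 3, matching y values: none (0 points).
  x = 14: rhs = 10, matching y values: none (0 points).
  x = 15: rhs = 6, matching y values: 5, 14 (2 points).
  x = 16: rhs = 16, matching y values: 4, 15 (2 points).
  x = 17: rhs = 8, matching y values: none (0 points).
  x = 18: rhs = 7, matching y values: 8, 11 (2 points).
Total affine count: 19.
Full point count |E(F_19)| = 19 + 1 = 20.
Hasse bound: |20 − (19+1)| = |0| = 0 ≤ 2√19 ≈ 8.7178 ✓.


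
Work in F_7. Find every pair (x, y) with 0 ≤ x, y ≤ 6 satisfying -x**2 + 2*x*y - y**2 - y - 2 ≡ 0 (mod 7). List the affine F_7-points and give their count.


Affine F_7-points: {(0, 3), (3, 1), (3, 4), (5, 4), (5, 5), (6, 1), (6, 3)}; count = 7.

For each of the 49 pairs (x, y) ∈ F_7², evaluate f(x, y) mod 7. Record the zeros.
  x = 0: [0↦5, 1↦3, 2↦6, 3↦0, 4↦6, 5↦3, 6↦5]  zeros at y ∈ {3}
  x = 1: [0↦4, 1↦4, 2↦2, 3↦5, 4↦6, 5↦5, 6↦2]  zeros at y ∈ ∅
  x = 2: [0↦1, 1↦3, 2↦3, 3↦1, 4↦4, 5↦5, 6↦4]  zeros at y ∈ ∅
  x = 3: [0↦3, 1↦0, 2↦2, 3↦2, 4↦0, 5↦3, 6↦4]  zeros at y ∈ {1, 4}
  x = 4: [0↦3, 1↦2, 2↦6, 3↦1, 4↦1, 5↦6, 6↦2]  zeros at y ∈ ∅
  x = 5: [0↦1, 1↦2, 2↦1, 3↦5, 4↦0, 5↦0, 6↦5]  zeros at y ∈ {4, 5}
  x = 6: [0↦4, 1↦0, 2↦1, 3↦0, 4↦4, 5↦6, 6↦6]  zeros at y ∈ {1, 3}
Collecting zeros: affine points = {(0, 3), (3, 1), (3, 4), (5, 4), (5, 5), (6, 1), (6, 3)}.
Total count |C(F_7)_aff| = 7.


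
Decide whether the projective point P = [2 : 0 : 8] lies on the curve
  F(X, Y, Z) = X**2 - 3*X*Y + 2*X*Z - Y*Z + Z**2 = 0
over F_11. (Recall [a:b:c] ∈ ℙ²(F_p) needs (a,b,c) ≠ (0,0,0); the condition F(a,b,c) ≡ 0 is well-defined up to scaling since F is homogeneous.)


F(2,0,8) ≡ 1 (mod 11); P is NOT on the curve.

Evaluate F(2, 0, 8) term-by-term (mod 11).
  X**2 ↦ 1·4·1·1 = 4
  -3*X*Y ↦ -3·2·0·1 = 0
  2*X*Z ↦ 2·2·1·8 = 32
  -Y*Z ↦ -1·1·0·8 = 0
  Z**2 ↦ 1·1·1·64 = 64
Sum: F(2, 0, 8) = (4) + (0) + (32) + (0) + (64) = 100.
Reducing mod 11: 100 ≡ 1 (mod 11).
Since F(a, b, c) ≡ 1 ≠ 0 (mod 11), P does NOT lie on the curve.


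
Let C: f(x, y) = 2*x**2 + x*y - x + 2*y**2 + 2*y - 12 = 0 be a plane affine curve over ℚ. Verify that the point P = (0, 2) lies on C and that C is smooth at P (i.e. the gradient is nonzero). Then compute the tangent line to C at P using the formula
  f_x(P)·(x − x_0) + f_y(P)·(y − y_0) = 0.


Tangent line at P: x + 10*y - 20 = 0.

Step 1: f(0, 2) = 0, so P lies on C.
Step 2: partial derivatives
  f_x(x, y) = 4*x + y - 1, f_y(x, y) = x + 4*y + 2.
  f_x(P) = 1, f_y(P) = 10 (gradient nonzero, so P is smooth).
Step 3: tangent line at P: 1·(x − 0) + 10·(y − 2) = 0.
Expanding: x + 10*y - 20 = 0.


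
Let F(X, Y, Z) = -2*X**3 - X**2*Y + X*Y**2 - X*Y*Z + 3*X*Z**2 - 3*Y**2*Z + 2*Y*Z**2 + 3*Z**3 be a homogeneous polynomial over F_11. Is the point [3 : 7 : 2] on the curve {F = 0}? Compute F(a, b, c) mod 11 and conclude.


F(3,7,2) ≡ 8 (mod 11); P is NOT on the curve.

Evaluate F(3, 7, 2) term-by-term (mod 11).
  -2*X**3 ↦ -2·27·1·1 = -54
  -X**2*Y ↦ -1·9·7·1 = -63
  X*Y**2 ↦ 1·3·49·1 = 147
  -X*Y*Z ↦ -1·3·7·2 = -42
  3*X*Z**2 ↦ 3·3·1·4 = 36
  -3*Y**2*Z ↦ -3·1·49·2 = -294
  2*Y*Z**2 ↦ 2·1·7·4 = 56
  3*Z**3 ↦ 3·1·1·8 = 24
Sum: F(3, 7, 2) = (-54) + (-63) + (147) + (-42) + (36) + (-294) + (56) + (24) = -190.
Reducing mod 11: -190 ≡ 8 (mod 11).
Since F(a, b, c) ≡ 8 ≠ 0 (mod 11), P does NOT lie on the curve.


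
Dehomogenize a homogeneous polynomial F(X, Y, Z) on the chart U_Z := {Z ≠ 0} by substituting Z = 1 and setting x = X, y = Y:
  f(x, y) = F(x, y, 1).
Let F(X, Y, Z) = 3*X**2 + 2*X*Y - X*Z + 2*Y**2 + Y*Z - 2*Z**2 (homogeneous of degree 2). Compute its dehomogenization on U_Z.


f(x, y) = 3*x**2 + 2*x*y - x + 2*y**2 + y - 2

On U_Z we set Z = 1. Each monomial c·X^i·Y^j·Z^k in F becomes c·x^i·y^j·1^k = c·x^i·y^j.
Substituting Z = 1: F(X, Y, 1) = 3*x**2 + 2*x*y - x + 2*y**2 + y - 2.
Note: deg(f) ≤ deg(F) = 2; strict inequality happens when F is divisible by Z (lost terms).


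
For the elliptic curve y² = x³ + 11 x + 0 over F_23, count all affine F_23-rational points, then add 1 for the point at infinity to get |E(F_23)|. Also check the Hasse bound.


Affine points = {(0, 0), (1, 9), (1, 14), (4, 4), (4, 19), (6, 11), (6, 12), (7, 11), (7, 12), (8, 5), (8, 18), (9, 0), (10, 11), (10, 12), (11, 7), (11, 16), (14, 0), (18, 2), (18, 21), (20, 3), (20, 20), (21, 4), (21, 19)}; affine count = 23; |E(F_23)| = 24.

Discriminant check: Δ ∝ 4a³ + 27b² = 4·11³ + 27·0² = 4·1331 + 27·0 ≡ 11 (mod 23). Nonzero ⇒ E is nonsingular.
For each x ∈ F_23, compute rhs = x³ + 11·x + 0 mod 23, then count y ∈ F_23 with y² ≡ rhs.
  x = 0: rhs = 0, matching y values: 0 (1 points).
  x = 1: rhs = 12, matching y values: 9, 14 (2 points).
  x = 2: rhs = 7, matching y values: none (0 points).
  x = 3: rhs = 14, matching y values: none (0 points).
  x = 4: rhs = 16, matching y values: 4, 19 (2 points).
  x = 5: rhs = 19, matching y values: none (0 points).
  x = 6: rhs = 6, matching y values: 11, 12 (2 points).
  x = 7: rhs = 6, matching y values: 11, 12 (2 points).
  x = 8: rhs = 2, matching y values: 5, 18 (2 points).
  x = 9: rhs = 0, matching y values: 0 (1 points).
  x = 10: rhs = 6, matching y values: 11, 12 (2 points).
  x = 11: rhs = 3, matching y values: 7, 16 (2 points).
  x = 12: rhs = 20, matching y values: none (0 points).
  x = 13: rhs = 17, matching y values: none (0 points).
  x = 14: rhs = 0, matching y values: 0 (1 points).
  x = 15: rhs = 21, matching y values: none (0 points).
  x = 16: rhs = 17, matching y values: none (0 points).
  x = 17: rhs = 17, matching y values: none (0 points).
  x = 18: rhs = 4, matching y values: 2, 21 (2 points).
  x = 19: rhs = 7, matching y values: none (0 points).
  x = 20: rhs = 9, matching y values: 3, 20 (2 points).
  x = 21: rhs = 16, matching y values: 4, 19 (2 points).
  x = 22: rhs = 11, matching y values: none (0 points).
Total affine count: 23.
Full point count |E(F_23)| = 23 + 1 = 24.
Hasse bound: |24 − (23+1)| = |0| = 0 ≤ 2√23 ≈ 9.5917 ✓.


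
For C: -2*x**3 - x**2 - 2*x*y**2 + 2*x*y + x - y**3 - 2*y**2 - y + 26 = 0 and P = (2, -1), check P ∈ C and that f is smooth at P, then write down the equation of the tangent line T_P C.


Tangent line at P: -31*x + 12*y + 74 = 0.

Step 1: f(2, -1) = 0, so P lies on C.
Step 2: partial derivatives
  f_x(x, y) = -6*x**2 - 2*x - 2*y**2 + 2*y + 1, f_y(x, y) = -4*x*y + 2*x - 3*y**2 - 4*y - 1.
  f_x(P) = -31, f_y(P) = 12 (gradient nonzero, so P is smooth).
Step 3: tangent line at P: -31·(x − 2) + 12·(y − -1) = 0.
Expanding: -31*x + 12*y + 74 = 0.


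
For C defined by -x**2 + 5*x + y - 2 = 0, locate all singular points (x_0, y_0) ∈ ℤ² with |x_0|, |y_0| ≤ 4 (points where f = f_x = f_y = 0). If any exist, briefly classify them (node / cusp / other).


No singular points in the scanned grid; C is smooth there.

Compute partial derivatives:
  f_x = 5 - 2*x.
  f_y = 1.
f_y = 1 is a nonzero constant, so f_y never vanishes: no point (x, y) can satisfy f = f_x = f_y = 0. In particular no (x, y) ∈ {−4, ..., 4}² is singular; the curve is smooth.


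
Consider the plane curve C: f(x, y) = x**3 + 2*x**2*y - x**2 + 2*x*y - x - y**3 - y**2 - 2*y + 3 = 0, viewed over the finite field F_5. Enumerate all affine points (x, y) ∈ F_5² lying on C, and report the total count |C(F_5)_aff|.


Affine F_5-points: {(0, 4), (1, 4), (2, 0), (2, 4), (3, 2), (4, 3)}; count = 6.

For each of the 25 pairs (x, y) ∈ F_5², evaluate f(x, y) mod 5. Record the zeros.
  x = 0: [0↦3, 1↦4, 2↦2, 3↦1, 4↦0]  zeros at y ∈ {4}
  x = 1: [0↦2, 1↦2, 2↦4, 3↦2, 4↦0]  zeros at y ∈ {4}
  x = 2: [0↦0, 1↦3, 2↦3, 3↦4, 4↦0]  zeros at y ∈ {0, 4}
  x = 3: [0↦3, 1↦3, 2↦0, 3↦3, 4↦1]  zeros at y ∈ {2}
  x = 4: [0↦2, 1↦3, 2↦1, 3↦0, 4↦4]  zeros at y ∈ {3}
Collecting zeros: affine points = {(0, 4), (1, 4), (2, 0), (2, 4), (3, 2), (4, 3)}.
Total count |C(F_5)_aff| = 6.


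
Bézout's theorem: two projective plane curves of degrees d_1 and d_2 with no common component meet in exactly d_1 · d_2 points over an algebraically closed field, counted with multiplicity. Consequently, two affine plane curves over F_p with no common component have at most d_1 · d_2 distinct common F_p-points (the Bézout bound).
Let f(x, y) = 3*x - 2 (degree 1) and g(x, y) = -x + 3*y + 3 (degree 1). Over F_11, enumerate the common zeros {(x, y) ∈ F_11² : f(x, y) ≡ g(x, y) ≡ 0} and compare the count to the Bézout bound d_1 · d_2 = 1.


Common zeros: {(8, 9)}; count = 1; Bézout bound = 1.

deg(f) = 1, deg(g) = 1, so Bézout bound = 1.
Scan x ∈ F_11. For each x, list the y ∈ F_11 with f(x, y) ≡ 0 and those with g(x, y) ≡ 0 (mod 11); the common zeros in that column are the intersection.
  x = 0: f ≡ 0 at y ∈ ∅; g ≡ 0 at y ∈ {10}; common: ∅.
  x = 1: f ≡ 0 at y ∈ ∅; g ≡ 0 at y ∈ {3}; common: ∅.
  x = 2: f ≡ 0 at y ∈ ∅; g ≡ 0 at y ∈ {7}; common: ∅.
  x = 3: f ≡ 0 at y ∈ ∅; g ≡ 0 at y ∈ {0}; common: ∅.
  x = 4: f ≡ 0 at y ∈ ∅; g ≡ 0 at y ∈ {4}; common: ∅.
  x = 5: f ≡ 0 at y ∈ ∅; g ≡ 0 at y ∈ {8}; common: ∅.
  x = 6: f ≡ 0 at y ∈ ∅; g ≡ 0 at y ∈ {1}; common: ∅.
  x = 7: f ≡ 0 at y ∈ ∅; g ≡ 0 at y ∈ {5}; common: ∅.
  x = 8: f ≡ 0 at y ∈ {0, 1, 2, 3, 4, 5, 6, 7, 8, 9, 10}; g ≡ 0 at y ∈ {9}; common: {9}.
  x = 9: f ≡ 0 at y ∈ ∅; g ≡ 0 at y ∈ {2}; common: ∅.
  x = 10: f ≡ 0 at y ∈ ∅; g ≡ 0 at y ∈ {6}; common: ∅.
Collecting: common zeros = {(8, 9)}, so the count is 1.
Comparison with the Bézout bound: 1 ≤ 1 = deg(f)·deg(g), as expected for curves with no common component (the bound is attained).


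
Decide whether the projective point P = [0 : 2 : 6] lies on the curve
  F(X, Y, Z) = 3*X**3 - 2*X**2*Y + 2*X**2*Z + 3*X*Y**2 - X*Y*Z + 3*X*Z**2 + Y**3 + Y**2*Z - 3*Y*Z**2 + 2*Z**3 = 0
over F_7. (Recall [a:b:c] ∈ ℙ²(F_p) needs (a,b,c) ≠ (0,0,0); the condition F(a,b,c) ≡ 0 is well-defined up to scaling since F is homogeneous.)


F(0,2,6) ≡ 3 (mod 7); P is NOT on the curve.

Evaluate F(0, 2, 6) term-by-term (mod 7).
  3*X**3 ↦ 3·0·1·1 = 0
  -2*X**2*Y ↦ -2·0·2·1 = 0
  2*X**2*Z ↦ 2·0·1·6 = 0
  3*X*Y**2 ↦ 3·0·4·1 = 0
  -X*Y*Z ↦ -1·0·2·6 = 0
  3*X*Z**2 ↦ 3·0·1·36 = 0
  Y**3 ↦ 1·1·8·1 = 8
  Y**2*Z ↦ 1·1·4·6 = 24
  -3*Y*Z**2 ↦ -3·1·2·36 = -216
  2*Z**3 ↦ 2·1·1·216 = 432
Sum: F(0, 2, 6) = (0) + (0) + (0) + (0) + (0) + (0) + (8) + (24) + (-216) + (432) = 248.
Reducing mod 7: 248 ≡ 3 (mod 7).
Since F(a, b, c) ≡ 3 ≠ 0 (mod 7), P does NOT lie on the curve.


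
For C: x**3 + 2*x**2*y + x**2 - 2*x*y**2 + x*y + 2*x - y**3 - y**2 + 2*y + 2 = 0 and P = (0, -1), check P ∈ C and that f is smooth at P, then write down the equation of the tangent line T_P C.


Tangent line at P: -x + y + 1 = 0.

Step 1: f(0, -1) = 0, so P lies on C.
Step 2: partial derivatives
  f_x(x, y) = 3*x**2 + 4*x*y + 2*x - 2*y**2 + y + 2, f_y(x, y) = 2*x**2 - 4*x*y + x - 3*y**2 - 2*y + 2.
  f_x(P) = -1, f_y(P) = 1 (gradient nonzero, so P is smooth).
Step 3: tangent line at P: -1·(x − 0) + 1·(y − -1) = 0.
Expanding: -x + y + 1 = 0.


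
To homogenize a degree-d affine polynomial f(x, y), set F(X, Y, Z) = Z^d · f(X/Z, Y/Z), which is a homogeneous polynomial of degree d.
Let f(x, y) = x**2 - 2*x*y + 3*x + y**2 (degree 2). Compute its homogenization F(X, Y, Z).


F(X, Y, Z) = X**2 - 2*X*Y + 3*X*Z + Y**2

deg(f) = 2.
Substitute x = X/Z, y = Y/Z into f, then multiply by Z^2.
  monomial 1·x^2·y^0 ↦ 1·X^2·Y^0·Z^0.
  monomial -2·x^1·y^1 ↦ -2·X^1·Y^1·Z^0.
  monomial 3·x^1·y^0 ↦ 3·X^1·Y^0·Z^1.
  monomial 1·x^0·y^2 ↦ 1·X^0·Y^2·Z^0.
Collecting: F(X, Y, Z) = X**2 - 2*X*Y + 3*X*Z + Y**2.


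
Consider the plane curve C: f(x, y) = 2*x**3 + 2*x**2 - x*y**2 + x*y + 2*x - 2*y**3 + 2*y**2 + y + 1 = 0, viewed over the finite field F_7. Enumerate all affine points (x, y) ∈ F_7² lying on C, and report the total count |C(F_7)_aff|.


Affine F_7-points: {(0, 4), (1, 0), (2, 6), (3, 3), (3, 4), (4, 3), (6, 1), (6, 3)}; count = 8.

For each of the 49 pairs (x, y) ∈ F_7², evaluate f(x, y) mod 7. Record the zeros.
  x = 0: [0↦1, 1↦2, 2↦2, 3↦3, 4↦0, 5↦2, 6↦4]  zeros at y ∈ {4}
  x = 1: [0↦0, 1↦1, 2↦6, 3↦3, 4↦1, 5↦2, 6↦1]  zeros at y ∈ {0}
  x = 2: [0↦1, 1↦2, 2↦5, 3↦5, 4↦4, 5↦4, 6↦0]  zeros at y ∈ {6}
  x = 3: [0↦2, 1↦3, 2↦4, 3↦0, 4↦0, 5↦6, 6↦6]  zeros at y ∈ {3, 4}
  x = 4: [0↦1, 1↦2, 2↦1, 3↦0, 4↦1, 5↦6, 6↦3]  zeros at y ∈ {3}
  x = 5: [0↦3, 1↦4, 2↦1, 3↦3, 4↦5, 5↦2, 6↦3]  zeros at y ∈ ∅
  x = 6: [0↦6, 1↦0, 2↦2, 3↦0, 4↦3, 5↦6, 6↦4]  zeros at y ∈ {1, 3}
Collecting zeros: affine points = {(0, 4), (1, 0), (2, 6), (3, 3), (3, 4), (4, 3), (6, 1), (6, 3)}.
Total count |C(F_7)_aff| = 8.


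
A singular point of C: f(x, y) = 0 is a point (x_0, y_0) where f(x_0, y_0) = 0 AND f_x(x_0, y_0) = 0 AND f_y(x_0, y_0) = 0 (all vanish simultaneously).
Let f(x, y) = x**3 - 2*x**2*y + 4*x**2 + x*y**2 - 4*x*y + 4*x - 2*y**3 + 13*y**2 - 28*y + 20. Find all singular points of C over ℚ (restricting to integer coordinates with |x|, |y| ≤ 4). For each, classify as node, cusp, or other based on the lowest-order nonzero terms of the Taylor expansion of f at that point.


Singular points: {(0, 2)}; classification: cusp.

Compute partial derivatives:
  f_x = 3*x**2 - 4*x*y + 8*x + y**2 - 4*y + 4.
  f_y = -2*x**2 + 2*x*y - 4*x - 6*y**2 + 26*y - 28.
Scan x_0 ∈ {−4, ..., 4}. For each x_0, f_y(x_0, y) is a polynomial in y; find its integer roots y ∈ {−4, ..., 4}, then test f_x and f at those candidates.
  x = -4: f_y(-4, y) = -6*y**2 + 18*y - 44; no integer root y with |y| ≤ 4.
  x = -3: f_y(-3, y) = -6*y**2 + 20*y - 34; no integer root y with |y| ≤ 4.
  x = -2: f_y(-2, y) = -6*y**2 + 22*y - 28; no integer root y with |y| ≤ 4.
  x = -1: f_y(-1, y) = -6*y**2 + 24*y - 26; no integer root y with |y| ≤ 4.
  x = 0: f_y(0, y) = -6*y**2 + 26*y - 28; vanishes at y ∈ {2}. (0, 2): f_x = 0, f = 0 — SINGULAR.
  x = 1: f_y(1, y) = -6*y**2 + 28*y - 34; no integer root y with |y| ≤ 4.
  x = 2: f_y(2, y) = -6*y**2 + 30*y - 44; no integer root y with |y| ≤ 4.
  x = 3: f_y(3, y) = -6*y**2 + 32*y - 58; no integer root y with |y| ≤ 4.
  x = 4: f_y(4, y) = -6*y**2 + 34*y - 76; no integer root y with |y| ≤ 4.
Only singular point on the grid: (0, 2).
Classify: substitute x = 0 + u, y = 2 + v and expand: f = u**3 - 2*u**2*v + u*v**2 - 2*v**3 + v**2.
No constant or linear terms (consistent with a singular point). Quadratic part: v**2. Cubic part: u**3 - 2*u**2*v + u*v**2 - 2*v**3.
The quadratic part v**2 is a perfect square, so there is a single (double) tangent line v = 0, i.e. y = 2. Restricting the cubic part to that line (v = 0) leaves u**3 ≠ 0, so f is not divisible by v and the branch is v² ≈ -u**3 to lowest order — this is a cusp.
Classification: cusp.


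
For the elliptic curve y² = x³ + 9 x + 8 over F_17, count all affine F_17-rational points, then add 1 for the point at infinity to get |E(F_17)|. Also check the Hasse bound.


Affine points = {(0, 5), (0, 12), (1, 1), (1, 16), (2, 0), (5, 5), (5, 12), (9, 6), (9, 11), (12, 5), (12, 12), (15, 4), (15, 13), (16, 7), (16, 10)}; affine count = 15; |E(F_17)| = 16.

Discriminant check: Δ ∝ 4a³ + 27b² = 4·9³ + 27·8² = 4·729 + 27·64 ≡ 3 (mod 17). Nonzero ⇒ E is nonsingular.
For each x ∈ F_17, compute rhs = x³ + 9·x + 8 mod 17, then count y ∈ F_17 with y² ≡ rhs.
  x = 0: rhs = 8, matching y values: 5, 12 (2 points).
  x = 1: rhs = 1, matching y values: 1, 16 (2 points).
  x = 2: rhs = 0, matching y values: 0 (1 points).
  x = 3: rhs = 11, matching y values: none (0 points).
  x = 4: rhs = 6, matching y values: none (0 points).
  x = 5: rhs = 8, matching y values: 5, 12 (2 points).
  x = 6: rhs = 6, matching y values: none (0 points).
  x = 7: rhs = 6, matching y values: none (0 points).
  x = 8: rhs = 14, matching y values: none (0 points).
  x = 9: rhs = 2, matching y values: 6, 11 (2 points).
  x = 10: rhs = 10, matching y values: none (0 points).
  x = 11: rhs = 10, matching y values: none (0 points).
  x = 12: rhs = 8, matching y values: 5, 12 (2 points).
  x = 13: rhs = 10, matching y values: none (0 points).
  x = 14: rhs = 5, matching y values: none (0 points).
  x = 15: rhs = 16, matching y values: 4, 13 (2 points).
  x = 16: rhs = 15, matching y values: 7, 10 (2 points).
Total affine count: 15.
Full point count |E(F_17)| = 15 + 1 = 16.
Hasse bound: |16 − (17+1)| = |-2| = 2 ≤ 2√17 ≈ 8.2462 ✓.
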